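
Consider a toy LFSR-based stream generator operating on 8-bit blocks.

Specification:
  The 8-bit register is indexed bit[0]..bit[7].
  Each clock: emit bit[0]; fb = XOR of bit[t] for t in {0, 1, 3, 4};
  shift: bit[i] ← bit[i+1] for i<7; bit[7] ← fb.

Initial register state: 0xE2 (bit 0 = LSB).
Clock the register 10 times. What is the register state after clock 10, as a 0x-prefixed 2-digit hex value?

reg_0 = 0xE2
clock 1: out=0, reg = 0xF1
clock 2: out=1, reg = 0x78
clock 3: out=0, reg = 0x3C
clock 4: out=0, reg = 0x1E
clock 5: out=0, reg = 0x8F
clock 6: out=1, reg = 0xC7
clock 7: out=1, reg = 0x63
clock 8: out=1, reg = 0x31
clock 9: out=1, reg = 0x18
clock 10: out=0, reg = 0x0C

0x0C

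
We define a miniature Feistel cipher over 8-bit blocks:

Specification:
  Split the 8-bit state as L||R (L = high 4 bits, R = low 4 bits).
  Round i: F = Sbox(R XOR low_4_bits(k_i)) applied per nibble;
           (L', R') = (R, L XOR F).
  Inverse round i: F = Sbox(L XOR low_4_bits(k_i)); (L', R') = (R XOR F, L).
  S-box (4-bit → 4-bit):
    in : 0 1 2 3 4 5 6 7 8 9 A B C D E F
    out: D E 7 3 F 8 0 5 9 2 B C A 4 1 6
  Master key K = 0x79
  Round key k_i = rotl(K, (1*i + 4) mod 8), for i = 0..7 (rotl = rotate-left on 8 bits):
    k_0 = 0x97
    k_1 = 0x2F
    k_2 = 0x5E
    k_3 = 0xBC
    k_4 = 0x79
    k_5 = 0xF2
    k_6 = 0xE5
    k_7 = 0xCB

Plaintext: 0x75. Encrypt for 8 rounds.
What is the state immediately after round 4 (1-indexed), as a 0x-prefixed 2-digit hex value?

s_0 = plaintext = 0x75
s_1 = Round(s_0, k_0) = 0x50
s_2 = Round(s_1, k_1) = 0x03
s_3 = Round(s_2, k_2) = 0x34
s_4 = Round(s_3, k_3) = 0x4A
s_5 = Round(s_4, k_4) = 0xA7
s_6 = Round(s_5, k_5) = 0x72
s_7 = Round(s_6, k_6) = 0x22
s_8 = Round(s_7, k_7) = 0x20

0x4A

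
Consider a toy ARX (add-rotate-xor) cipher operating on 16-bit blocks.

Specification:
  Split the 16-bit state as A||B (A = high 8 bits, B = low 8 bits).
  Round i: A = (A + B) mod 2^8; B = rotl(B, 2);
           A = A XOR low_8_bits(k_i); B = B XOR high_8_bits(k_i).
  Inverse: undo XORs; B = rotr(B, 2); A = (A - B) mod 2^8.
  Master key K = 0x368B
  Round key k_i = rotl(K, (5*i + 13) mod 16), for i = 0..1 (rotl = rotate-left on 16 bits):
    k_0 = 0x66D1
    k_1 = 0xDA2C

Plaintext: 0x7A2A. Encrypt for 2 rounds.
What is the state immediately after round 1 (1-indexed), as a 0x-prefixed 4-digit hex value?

0x75CE

s_0 = plaintext = 0x7A2A
s_1 = Round(s_0, k_0) = 0x75CE
s_2 = Round(s_1, k_1) = 0x6FE1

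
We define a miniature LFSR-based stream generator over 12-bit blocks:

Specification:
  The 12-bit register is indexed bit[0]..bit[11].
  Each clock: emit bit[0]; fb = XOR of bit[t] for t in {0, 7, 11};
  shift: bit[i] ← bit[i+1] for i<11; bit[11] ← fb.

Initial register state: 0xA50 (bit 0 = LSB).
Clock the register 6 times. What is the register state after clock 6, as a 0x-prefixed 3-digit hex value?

reg_0 = 0xA50
clock 1: out=0, reg = 0xD28
clock 2: out=0, reg = 0xE94
clock 3: out=0, reg = 0x74A
clock 4: out=0, reg = 0x3A5
clock 5: out=1, reg = 0x1D2
clock 6: out=0, reg = 0x8E9

0x8E9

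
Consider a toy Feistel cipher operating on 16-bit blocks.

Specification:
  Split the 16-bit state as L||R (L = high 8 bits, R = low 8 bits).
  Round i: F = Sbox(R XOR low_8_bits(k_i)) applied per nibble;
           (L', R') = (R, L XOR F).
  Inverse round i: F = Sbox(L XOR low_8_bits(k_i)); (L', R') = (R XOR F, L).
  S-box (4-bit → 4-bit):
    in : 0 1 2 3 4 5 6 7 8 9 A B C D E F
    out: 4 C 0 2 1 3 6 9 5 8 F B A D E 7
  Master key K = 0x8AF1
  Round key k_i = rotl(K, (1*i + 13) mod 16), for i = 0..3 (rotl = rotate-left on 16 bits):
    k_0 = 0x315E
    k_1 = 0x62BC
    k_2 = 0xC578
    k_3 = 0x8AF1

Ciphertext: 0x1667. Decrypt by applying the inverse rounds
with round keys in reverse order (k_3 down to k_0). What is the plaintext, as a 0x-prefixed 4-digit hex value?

s_0 = ciphertext = 0x1667
s_1 = InvRound(s_0, k_3) = 0x8E16
s_2 = InvRound(s_1, k_2) = 0x608E
s_3 = InvRound(s_2, k_1) = 0x5460
s_4 = InvRound(s_3, k_0) = 0x2F54

0x2F54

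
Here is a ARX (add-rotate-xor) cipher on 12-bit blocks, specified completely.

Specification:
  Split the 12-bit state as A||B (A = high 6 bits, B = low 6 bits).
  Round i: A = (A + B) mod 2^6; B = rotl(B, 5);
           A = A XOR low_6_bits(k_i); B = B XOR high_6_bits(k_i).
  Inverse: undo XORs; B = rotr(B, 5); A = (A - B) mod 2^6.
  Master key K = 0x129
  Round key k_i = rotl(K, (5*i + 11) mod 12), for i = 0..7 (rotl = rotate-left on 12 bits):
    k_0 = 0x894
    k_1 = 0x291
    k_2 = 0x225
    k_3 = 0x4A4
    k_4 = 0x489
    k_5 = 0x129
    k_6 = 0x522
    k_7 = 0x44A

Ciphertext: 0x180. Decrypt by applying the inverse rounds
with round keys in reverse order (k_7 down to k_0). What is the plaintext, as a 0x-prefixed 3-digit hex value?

0x0E8

s_0 = ciphertext = 0x180
s_1 = InvRound(s_0, k_7) = 0xAA2
s_2 = InvRound(s_1, k_6) = 0x6ED
s_3 = InvRound(s_2, k_5) = 0x7D3
s_4 = InvRound(s_3, k_4) = 0x502
s_5 = InvRound(s_4, k_3) = 0x420
s_6 = InvRound(s_5, k_2) = 0x911
s_7 = InvRound(s_6, k_1) = 0xFF6
s_8 = InvRound(s_7, k_0) = 0x0E8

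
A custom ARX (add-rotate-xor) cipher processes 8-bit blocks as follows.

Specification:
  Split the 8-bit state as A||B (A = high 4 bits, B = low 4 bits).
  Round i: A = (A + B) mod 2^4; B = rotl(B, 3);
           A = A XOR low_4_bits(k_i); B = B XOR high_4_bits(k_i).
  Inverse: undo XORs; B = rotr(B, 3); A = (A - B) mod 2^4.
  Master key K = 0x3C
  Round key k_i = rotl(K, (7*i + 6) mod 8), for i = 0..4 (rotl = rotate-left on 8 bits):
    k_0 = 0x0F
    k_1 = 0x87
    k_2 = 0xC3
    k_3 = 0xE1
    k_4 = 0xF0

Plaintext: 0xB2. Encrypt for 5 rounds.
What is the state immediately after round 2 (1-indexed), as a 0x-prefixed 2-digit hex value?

s_0 = plaintext = 0xB2
s_1 = Round(s_0, k_0) = 0x21
s_2 = Round(s_1, k_1) = 0x40
s_3 = Round(s_2, k_2) = 0x7C
s_4 = Round(s_3, k_3) = 0x28
s_5 = Round(s_4, k_4) = 0xAB

0x40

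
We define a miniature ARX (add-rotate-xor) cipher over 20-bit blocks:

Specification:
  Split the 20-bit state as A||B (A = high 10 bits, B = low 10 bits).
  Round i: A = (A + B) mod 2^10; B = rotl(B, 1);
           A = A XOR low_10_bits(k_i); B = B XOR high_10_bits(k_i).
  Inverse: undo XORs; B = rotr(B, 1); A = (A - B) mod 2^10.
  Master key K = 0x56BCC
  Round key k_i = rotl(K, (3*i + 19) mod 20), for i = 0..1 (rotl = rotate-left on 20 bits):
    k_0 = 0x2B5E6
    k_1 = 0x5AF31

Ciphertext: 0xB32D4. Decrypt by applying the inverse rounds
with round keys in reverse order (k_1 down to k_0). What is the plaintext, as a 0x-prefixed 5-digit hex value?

0x8FDB9

s_0 = ciphertext = 0xB32D4
s_1 = InvRound(s_0, k_1) = 0x87BDF
s_2 = InvRound(s_1, k_0) = 0x8FDB9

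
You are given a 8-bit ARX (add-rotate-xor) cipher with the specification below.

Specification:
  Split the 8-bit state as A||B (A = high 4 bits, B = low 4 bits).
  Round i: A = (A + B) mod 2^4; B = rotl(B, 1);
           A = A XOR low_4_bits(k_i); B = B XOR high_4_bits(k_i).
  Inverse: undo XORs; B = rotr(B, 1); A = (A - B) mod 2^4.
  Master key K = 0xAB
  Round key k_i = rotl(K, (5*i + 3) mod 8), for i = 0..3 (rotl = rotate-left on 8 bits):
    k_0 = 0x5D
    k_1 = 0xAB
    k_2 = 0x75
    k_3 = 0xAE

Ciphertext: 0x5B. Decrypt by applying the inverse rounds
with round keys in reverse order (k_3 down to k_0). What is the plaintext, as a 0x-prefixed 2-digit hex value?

s_0 = ciphertext = 0x5B
s_1 = InvRound(s_0, k_3) = 0x38
s_2 = InvRound(s_1, k_2) = 0x7F
s_3 = InvRound(s_2, k_1) = 0x2A
s_4 = InvRound(s_3, k_0) = 0x0F

0x0F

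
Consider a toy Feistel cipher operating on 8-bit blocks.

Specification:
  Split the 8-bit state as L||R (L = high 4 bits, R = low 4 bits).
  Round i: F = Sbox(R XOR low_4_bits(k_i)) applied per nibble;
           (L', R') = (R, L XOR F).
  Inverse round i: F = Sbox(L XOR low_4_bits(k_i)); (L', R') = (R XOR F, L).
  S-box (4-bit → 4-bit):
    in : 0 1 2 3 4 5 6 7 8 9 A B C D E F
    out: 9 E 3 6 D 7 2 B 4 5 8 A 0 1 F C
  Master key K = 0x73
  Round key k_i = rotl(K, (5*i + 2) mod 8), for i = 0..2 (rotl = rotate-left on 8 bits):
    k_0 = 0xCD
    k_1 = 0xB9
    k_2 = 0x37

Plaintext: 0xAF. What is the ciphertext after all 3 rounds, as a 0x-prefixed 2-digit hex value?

s_0 = plaintext = 0xAF
s_1 = Round(s_0, k_0) = 0xF9
s_2 = Round(s_1, k_1) = 0x96
s_3 = Round(s_2, k_2) = 0x67

0x67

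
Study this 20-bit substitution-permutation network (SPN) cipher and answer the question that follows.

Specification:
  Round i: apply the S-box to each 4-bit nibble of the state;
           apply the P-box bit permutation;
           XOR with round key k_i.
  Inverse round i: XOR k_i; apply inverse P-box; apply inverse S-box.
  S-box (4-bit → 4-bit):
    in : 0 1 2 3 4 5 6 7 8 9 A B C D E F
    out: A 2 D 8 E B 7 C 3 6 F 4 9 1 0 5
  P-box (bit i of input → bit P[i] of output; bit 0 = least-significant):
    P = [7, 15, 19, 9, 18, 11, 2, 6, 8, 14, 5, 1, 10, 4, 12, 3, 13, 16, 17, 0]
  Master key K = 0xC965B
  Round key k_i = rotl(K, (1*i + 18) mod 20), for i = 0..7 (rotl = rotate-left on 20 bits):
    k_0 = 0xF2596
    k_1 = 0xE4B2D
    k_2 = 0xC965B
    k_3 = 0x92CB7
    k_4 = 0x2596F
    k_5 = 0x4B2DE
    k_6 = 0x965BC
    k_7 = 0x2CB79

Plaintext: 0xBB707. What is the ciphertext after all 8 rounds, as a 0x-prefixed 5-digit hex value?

0xB76CC

s_0 = plaintext = 0xBB707
s_1 = Round(s_0, k_0) = 0x53FF4
s_2 = Round(s_1, k_1) = 0x3E800
s_3 = Round(s_2, k_2) = 0xC5D1A
s_4 = Round(s_3, k_3) = 0x1832E
s_5 = Round(s_4, k_4) = 0x75D39
s_6 = Round(s_5, k_5) = 0xE3787
s_7 = Round(s_6, k_6) = 0x56F96
s_8 = Round(s_7, k_7) = 0xB76CC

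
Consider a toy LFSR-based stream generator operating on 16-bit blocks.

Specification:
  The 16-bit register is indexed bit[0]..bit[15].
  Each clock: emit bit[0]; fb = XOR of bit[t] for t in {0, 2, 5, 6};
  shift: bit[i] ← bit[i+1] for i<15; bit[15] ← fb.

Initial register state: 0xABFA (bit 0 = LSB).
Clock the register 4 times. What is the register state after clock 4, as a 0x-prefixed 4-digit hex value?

0x4ABF

reg_0 = 0xABFA
clock 1: out=0, reg = 0x55FD
clock 2: out=1, reg = 0x2AFE
clock 3: out=0, reg = 0x957F
clock 4: out=1, reg = 0x4ABF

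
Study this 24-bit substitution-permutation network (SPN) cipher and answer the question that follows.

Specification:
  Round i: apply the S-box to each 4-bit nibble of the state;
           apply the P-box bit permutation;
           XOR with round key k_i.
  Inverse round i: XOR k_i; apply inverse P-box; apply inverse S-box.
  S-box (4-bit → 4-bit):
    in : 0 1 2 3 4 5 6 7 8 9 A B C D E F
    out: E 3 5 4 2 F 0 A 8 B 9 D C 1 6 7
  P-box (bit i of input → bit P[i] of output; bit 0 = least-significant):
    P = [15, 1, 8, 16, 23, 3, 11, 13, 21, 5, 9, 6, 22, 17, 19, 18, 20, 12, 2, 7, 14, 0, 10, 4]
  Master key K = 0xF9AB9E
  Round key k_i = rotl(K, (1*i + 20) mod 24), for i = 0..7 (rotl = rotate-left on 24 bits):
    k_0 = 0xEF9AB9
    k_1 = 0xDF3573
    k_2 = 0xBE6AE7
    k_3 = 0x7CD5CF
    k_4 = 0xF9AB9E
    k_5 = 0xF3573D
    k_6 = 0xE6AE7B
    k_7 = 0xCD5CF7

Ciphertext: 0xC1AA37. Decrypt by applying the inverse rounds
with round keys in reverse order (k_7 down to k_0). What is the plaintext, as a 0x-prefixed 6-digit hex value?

s_0 = ciphertext = 0xC1AA37
s_1 = InvRound(s_0, k_7) = 0x27CC8D
s_2 = InvRound(s_1, k_6) = 0xACD0A7
s_3 = InvRound(s_2, k_5) = 0xCA5345
s_4 = InvRound(s_3, k_4) = 0x994A09
s_5 = InvRound(s_4, k_3) = 0x30AB25
s_6 = InvRound(s_5, k_2) = 0xD808DF
s_7 = InvRound(s_6, k_1) = 0x30740C
s_8 = InvRound(s_7, k_0) = 0x5B5EBA

0x5B5EBA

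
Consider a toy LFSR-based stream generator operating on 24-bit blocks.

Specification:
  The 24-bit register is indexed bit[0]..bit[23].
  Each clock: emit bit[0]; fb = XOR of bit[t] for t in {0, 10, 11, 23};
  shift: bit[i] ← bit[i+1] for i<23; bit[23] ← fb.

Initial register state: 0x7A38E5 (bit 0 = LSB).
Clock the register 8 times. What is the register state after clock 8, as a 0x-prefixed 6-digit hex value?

0xE47A38

reg_0 = 0x7A38E5
clock 1: out=1, reg = 0x3D1C72
clock 2: out=0, reg = 0x1E8E39
clock 3: out=1, reg = 0x8F471C
clock 4: out=0, reg = 0x47A38E
clock 5: out=0, reg = 0x23D1C7
clock 6: out=1, reg = 0x91E8E3
clock 7: out=1, reg = 0xC8F471
clock 8: out=1, reg = 0xE47A38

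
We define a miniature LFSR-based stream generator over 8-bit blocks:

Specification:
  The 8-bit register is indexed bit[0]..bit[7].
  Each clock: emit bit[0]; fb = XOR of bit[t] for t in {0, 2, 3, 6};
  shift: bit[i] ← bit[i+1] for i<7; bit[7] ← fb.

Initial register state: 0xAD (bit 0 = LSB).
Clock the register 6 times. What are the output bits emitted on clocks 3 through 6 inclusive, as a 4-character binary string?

1101

reg_0 = 0xAD
clock 1: out=1, reg = 0xD6
clock 2: out=0, reg = 0x6B
clock 3: out=1, reg = 0xB5
clock 4: out=1, reg = 0x5A
clock 5: out=0, reg = 0x2D
clock 6: out=1, reg = 0x96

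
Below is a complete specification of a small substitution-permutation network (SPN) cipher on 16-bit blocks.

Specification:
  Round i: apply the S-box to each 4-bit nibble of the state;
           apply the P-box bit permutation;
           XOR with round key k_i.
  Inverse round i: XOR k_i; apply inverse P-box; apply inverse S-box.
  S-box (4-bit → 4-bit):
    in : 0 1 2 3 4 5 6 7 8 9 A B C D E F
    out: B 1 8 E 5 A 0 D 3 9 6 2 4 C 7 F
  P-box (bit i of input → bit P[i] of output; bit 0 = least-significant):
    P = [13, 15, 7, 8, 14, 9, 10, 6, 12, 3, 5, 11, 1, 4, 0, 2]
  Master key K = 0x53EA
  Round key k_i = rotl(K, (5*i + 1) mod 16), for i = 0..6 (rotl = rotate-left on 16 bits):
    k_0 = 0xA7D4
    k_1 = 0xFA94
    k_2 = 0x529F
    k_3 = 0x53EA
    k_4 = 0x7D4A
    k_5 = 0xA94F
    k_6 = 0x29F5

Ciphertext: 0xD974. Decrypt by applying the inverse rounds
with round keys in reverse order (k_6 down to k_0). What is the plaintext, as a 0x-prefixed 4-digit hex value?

0xA948

s_0 = ciphertext = 0xD974
s_1 = InvRound(s_0, k_6) = 0xC11E
s_2 = InvRound(s_1, k_5) = 0xA291
s_3 = InvRound(s_2, k_4) = 0xE0F3
s_4 = InvRound(s_3, k_3) = 0xA8B0
s_5 = InvRound(s_4, k_2) = 0x7F88
s_6 = InvRound(s_5, k_1) = 0x5BC5
s_7 = InvRound(s_6, k_0) = 0xA948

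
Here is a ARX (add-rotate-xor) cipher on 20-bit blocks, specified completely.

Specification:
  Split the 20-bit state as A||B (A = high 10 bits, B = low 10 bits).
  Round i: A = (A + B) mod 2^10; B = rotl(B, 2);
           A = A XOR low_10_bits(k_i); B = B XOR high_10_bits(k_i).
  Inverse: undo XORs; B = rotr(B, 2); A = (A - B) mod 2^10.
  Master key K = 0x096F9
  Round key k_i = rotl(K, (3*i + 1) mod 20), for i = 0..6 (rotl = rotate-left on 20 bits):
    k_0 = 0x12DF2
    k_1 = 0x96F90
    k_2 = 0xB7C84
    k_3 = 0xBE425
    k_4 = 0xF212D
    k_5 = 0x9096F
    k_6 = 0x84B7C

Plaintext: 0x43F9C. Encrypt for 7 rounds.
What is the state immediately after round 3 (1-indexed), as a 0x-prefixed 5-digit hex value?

0x8F839

s_0 = plaintext = 0x43F9C
s_1 = Round(s_0, k_0) = 0x56638
s_2 = Round(s_1, k_1) = 0x006B9
s_3 = Round(s_2, k_2) = 0x8F839
s_4 = Round(s_3, k_3) = 0x94A1D
s_5 = Round(s_4, k_4) = 0x50BBE
s_6 = Round(s_5, k_5) = 0x1BCB9
s_7 = Round(s_6, k_6) = 0x950F6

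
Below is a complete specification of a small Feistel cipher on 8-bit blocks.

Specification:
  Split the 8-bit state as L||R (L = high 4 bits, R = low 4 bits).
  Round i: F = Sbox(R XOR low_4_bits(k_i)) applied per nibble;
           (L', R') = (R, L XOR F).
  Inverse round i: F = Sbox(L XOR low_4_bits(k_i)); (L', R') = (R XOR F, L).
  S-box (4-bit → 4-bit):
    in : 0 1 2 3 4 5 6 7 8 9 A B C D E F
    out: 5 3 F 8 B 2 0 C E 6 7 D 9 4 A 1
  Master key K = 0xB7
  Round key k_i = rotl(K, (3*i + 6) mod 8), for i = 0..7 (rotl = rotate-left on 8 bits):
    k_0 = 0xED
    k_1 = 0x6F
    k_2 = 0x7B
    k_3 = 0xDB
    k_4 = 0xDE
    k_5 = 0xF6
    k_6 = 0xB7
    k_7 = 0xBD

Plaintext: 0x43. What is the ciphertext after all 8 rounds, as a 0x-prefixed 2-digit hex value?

0xF4

s_0 = plaintext = 0x43
s_1 = Round(s_0, k_0) = 0x3E
s_2 = Round(s_1, k_1) = 0xE0
s_3 = Round(s_2, k_2) = 0x03
s_4 = Round(s_3, k_3) = 0x3E
s_5 = Round(s_4, k_4) = 0xE6
s_6 = Round(s_5, k_5) = 0x6B
s_7 = Round(s_6, k_6) = 0xBF
s_8 = Round(s_7, k_7) = 0xF4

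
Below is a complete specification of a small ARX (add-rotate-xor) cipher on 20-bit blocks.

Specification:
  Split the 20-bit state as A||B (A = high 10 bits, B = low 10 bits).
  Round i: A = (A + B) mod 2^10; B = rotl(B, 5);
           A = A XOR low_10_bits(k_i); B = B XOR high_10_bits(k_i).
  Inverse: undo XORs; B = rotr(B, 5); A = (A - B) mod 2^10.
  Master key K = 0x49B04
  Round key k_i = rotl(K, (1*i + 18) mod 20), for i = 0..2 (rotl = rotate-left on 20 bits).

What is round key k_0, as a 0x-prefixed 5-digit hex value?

0x126C1

K = 0x49B04
k_0 = rotl(K, (1*0+18) mod 20) = rotl(K, 18) = 0x126C1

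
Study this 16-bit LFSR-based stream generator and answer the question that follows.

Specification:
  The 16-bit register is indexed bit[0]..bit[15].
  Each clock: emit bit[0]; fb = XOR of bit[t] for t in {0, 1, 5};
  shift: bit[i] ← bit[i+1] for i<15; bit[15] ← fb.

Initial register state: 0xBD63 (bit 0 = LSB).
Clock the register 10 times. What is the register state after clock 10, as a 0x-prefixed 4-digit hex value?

0x8E6F

reg_0 = 0xBD63
clock 1: out=1, reg = 0xDEB1
clock 2: out=1, reg = 0x6F58
clock 3: out=0, reg = 0x37AC
clock 4: out=0, reg = 0x9BD6
clock 5: out=0, reg = 0xCDEB
clock 6: out=1, reg = 0xE6F5
clock 7: out=1, reg = 0x737A
clock 8: out=0, reg = 0x39BD
clock 9: out=1, reg = 0x1CDE
clock 10: out=0, reg = 0x8E6F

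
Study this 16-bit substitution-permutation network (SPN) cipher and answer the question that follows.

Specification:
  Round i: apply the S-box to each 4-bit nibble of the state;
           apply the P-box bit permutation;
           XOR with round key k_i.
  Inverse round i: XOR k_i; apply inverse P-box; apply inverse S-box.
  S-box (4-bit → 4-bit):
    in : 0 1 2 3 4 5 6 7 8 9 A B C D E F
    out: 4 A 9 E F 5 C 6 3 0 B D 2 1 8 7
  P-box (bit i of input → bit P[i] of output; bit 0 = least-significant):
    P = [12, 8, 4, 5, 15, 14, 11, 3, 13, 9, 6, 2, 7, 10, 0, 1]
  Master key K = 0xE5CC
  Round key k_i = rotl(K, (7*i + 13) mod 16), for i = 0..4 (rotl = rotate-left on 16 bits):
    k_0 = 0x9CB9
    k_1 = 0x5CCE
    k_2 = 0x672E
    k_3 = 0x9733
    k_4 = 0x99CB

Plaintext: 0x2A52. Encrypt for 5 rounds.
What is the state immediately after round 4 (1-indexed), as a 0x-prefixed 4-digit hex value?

s_0 = plaintext = 0x2A52
s_1 = Round(s_0, k_0) = 0x261F
s_2 = Round(s_1, k_1) = 0x0D10
s_3 = Round(s_2, k_2) = 0x0737
s_4 = Round(s_3, k_3) = 0xDC6A
s_5 = Round(s_4, k_4) = 0x8263

0xDC6A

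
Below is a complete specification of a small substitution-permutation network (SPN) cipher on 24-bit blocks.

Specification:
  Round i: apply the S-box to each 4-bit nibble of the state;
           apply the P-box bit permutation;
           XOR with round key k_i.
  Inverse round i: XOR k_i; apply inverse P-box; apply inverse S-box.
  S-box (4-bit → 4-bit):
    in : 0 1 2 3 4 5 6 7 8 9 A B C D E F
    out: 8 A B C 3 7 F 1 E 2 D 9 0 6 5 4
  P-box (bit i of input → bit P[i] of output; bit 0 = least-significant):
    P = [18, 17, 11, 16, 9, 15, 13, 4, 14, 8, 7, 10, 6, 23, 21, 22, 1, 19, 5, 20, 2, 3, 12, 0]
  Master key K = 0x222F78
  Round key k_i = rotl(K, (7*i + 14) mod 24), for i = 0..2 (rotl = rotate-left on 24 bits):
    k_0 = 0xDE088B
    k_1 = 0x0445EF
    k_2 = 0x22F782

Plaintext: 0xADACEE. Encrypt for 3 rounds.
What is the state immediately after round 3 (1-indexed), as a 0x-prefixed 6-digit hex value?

s_0 = plaintext = 0xADACEE
s_1 = Round(s_0, k_0) = 0xB232EE
s_2 = Round(s_1, k_1) = 0x782AE8
s_3 = Round(s_2, k_2) = 0xF99966

0xF99966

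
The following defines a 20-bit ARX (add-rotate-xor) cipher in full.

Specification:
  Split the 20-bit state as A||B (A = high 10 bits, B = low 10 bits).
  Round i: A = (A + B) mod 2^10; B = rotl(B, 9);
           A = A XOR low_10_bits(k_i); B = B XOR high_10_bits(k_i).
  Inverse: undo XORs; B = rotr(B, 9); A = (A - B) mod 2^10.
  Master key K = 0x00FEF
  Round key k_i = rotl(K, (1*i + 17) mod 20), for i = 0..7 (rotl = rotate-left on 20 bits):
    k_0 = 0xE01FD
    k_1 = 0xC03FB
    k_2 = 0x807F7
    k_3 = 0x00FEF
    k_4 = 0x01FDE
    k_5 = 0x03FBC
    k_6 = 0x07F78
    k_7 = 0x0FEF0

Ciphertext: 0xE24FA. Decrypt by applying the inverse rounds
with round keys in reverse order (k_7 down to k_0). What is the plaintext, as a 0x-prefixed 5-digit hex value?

s_0 = ciphertext = 0xE24FA
s_1 = InvRound(s_0, k_7) = 0xFBD8A
s_2 = InvRound(s_1, k_6) = 0x5B72A
s_3 = InvRound(s_2, k_5) = 0x21A4B
s_4 = InvRound(s_3, k_4) = 0xAFC99
s_5 = InvRound(s_4, k_3) = 0x07134
s_6 = InvRound(s_5, k_2) = 0x6026B
s_7 = InvRound(s_6, k_1) = 0xE96D6
s_8 = InvRound(s_7, k_0) = 0xEB2AC

0xEB2AC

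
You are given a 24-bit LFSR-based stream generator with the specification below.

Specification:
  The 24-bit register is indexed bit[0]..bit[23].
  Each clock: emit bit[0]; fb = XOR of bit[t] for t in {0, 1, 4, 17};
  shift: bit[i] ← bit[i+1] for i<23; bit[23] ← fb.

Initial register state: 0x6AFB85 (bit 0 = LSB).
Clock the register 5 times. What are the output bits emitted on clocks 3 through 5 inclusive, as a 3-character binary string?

100

reg_0 = 0x6AFB85
clock 1: out=1, reg = 0x357DC2
clock 2: out=0, reg = 0x9ABEE1
clock 3: out=1, reg = 0x4D5F70
clock 4: out=0, reg = 0xA6AFB8
clock 5: out=0, reg = 0x5357DC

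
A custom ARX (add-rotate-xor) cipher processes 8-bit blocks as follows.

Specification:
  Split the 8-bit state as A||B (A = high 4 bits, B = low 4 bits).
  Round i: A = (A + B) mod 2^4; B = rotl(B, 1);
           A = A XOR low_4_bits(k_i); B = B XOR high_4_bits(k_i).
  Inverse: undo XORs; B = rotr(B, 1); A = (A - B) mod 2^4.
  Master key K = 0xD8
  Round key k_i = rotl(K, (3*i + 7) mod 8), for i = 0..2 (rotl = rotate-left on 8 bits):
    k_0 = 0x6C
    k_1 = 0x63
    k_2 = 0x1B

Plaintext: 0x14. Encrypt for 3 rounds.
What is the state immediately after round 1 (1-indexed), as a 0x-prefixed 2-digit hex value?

s_0 = plaintext = 0x14
s_1 = Round(s_0, k_0) = 0x9E
s_2 = Round(s_1, k_1) = 0x4B
s_3 = Round(s_2, k_2) = 0x46

0x9E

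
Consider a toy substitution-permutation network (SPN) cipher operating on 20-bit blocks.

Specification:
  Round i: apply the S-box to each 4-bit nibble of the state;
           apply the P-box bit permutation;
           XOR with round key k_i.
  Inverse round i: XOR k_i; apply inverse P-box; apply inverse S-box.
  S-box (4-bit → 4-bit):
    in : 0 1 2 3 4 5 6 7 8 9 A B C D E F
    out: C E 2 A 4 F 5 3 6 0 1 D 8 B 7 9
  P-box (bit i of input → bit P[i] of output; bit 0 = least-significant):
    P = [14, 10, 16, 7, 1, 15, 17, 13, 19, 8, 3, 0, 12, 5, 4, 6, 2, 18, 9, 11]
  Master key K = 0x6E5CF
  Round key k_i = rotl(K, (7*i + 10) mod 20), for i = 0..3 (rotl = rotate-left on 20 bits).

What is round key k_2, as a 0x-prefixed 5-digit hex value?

K = 0x6E5CF
k_0 = rotl(K, (7*0+10) mod 20) = rotl(K, 10) = 0x73DB9
k_1 = rotl(K, (7*1+10) mod 20) = rotl(K, 17) = 0xEDCB9
k_2 = rotl(K, (7*2+10) mod 20) = rotl(K, 4) = 0xE5CF6

0xE5CF6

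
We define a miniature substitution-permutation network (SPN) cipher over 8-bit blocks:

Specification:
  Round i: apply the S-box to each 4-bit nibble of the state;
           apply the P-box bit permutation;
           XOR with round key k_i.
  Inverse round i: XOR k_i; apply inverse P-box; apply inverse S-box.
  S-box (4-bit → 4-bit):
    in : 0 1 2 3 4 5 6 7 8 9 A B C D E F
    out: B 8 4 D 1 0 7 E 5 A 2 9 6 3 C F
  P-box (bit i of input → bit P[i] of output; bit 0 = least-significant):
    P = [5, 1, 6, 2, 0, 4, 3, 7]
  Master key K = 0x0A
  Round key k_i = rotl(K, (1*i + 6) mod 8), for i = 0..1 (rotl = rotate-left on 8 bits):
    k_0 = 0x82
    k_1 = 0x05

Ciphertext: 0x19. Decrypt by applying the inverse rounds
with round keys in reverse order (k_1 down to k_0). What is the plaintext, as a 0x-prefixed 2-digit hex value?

0x4C

s_0 = ciphertext = 0x19
s_1 = InvRound(s_0, k_1) = 0xC1
s_2 = InvRound(s_1, k_0) = 0x4C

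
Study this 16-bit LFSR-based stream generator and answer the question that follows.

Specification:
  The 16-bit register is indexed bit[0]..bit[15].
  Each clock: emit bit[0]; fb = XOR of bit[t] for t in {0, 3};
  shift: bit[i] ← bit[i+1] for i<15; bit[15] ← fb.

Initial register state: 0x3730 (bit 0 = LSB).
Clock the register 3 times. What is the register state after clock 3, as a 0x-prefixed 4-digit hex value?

reg_0 = 0x3730
clock 1: out=0, reg = 0x1B98
clock 2: out=0, reg = 0x8DCC
clock 3: out=0, reg = 0xC6E6

0xC6E6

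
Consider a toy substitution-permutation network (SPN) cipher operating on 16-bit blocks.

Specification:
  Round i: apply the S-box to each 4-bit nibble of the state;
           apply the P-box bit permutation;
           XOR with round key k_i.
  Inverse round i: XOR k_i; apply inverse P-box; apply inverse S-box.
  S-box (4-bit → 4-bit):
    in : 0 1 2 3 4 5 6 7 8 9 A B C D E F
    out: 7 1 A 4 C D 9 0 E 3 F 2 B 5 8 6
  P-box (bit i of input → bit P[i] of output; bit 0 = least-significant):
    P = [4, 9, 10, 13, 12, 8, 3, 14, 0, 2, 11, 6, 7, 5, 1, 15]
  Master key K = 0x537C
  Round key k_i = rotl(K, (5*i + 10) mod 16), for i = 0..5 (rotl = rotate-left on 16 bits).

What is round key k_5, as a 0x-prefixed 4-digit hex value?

K = 0x537C
k_0 = rotl(K, (5*0+10) mod 16) = rotl(K, 10) = 0xF14D
k_1 = rotl(K, (5*1+10) mod 16) = rotl(K, 15) = 0x29BE
k_2 = rotl(K, (5*2+10) mod 16) = rotl(K, 4) = 0x37C5
k_3 = rotl(K, (5*3+10) mod 16) = rotl(K, 9) = 0xF8A6
k_4 = rotl(K, (5*4+10) mod 16) = rotl(K, 14) = 0x14DF
k_5 = rotl(K, (5*5+10) mod 16) = rotl(K, 3) = 0x9BE2

0x9BE2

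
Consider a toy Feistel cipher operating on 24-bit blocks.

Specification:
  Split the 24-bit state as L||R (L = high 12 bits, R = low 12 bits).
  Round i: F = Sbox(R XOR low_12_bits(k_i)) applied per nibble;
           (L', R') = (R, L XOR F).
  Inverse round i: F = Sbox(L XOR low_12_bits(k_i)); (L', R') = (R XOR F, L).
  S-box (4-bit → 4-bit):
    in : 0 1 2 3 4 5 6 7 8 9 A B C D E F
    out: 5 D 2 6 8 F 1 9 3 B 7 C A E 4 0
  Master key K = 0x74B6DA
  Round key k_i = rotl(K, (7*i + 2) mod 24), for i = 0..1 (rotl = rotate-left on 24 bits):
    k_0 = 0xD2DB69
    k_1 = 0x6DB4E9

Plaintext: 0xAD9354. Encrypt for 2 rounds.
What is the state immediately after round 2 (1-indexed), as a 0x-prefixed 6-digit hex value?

0x9B7DA0

s_0 = plaintext = 0xAD9354
s_1 = Round(s_0, k_0) = 0x3549B7
s_2 = Round(s_1, k_1) = 0x9B7DA0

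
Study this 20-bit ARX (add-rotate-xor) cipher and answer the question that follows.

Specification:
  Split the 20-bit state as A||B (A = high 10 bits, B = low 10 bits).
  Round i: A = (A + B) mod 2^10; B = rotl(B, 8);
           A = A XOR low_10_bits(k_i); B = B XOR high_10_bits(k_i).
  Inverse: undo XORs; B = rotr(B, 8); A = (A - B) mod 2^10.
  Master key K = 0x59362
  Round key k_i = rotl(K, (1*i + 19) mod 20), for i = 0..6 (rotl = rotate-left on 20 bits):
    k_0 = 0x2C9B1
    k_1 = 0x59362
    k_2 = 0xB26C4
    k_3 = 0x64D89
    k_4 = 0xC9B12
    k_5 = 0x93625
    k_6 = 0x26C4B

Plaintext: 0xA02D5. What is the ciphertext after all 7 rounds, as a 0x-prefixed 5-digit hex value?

s_0 = plaintext = 0xA02D5
s_1 = Round(s_0, k_0) = 0x39107
s_2 = Round(s_1, k_1) = 0xA2625
s_3 = Round(s_2, k_2) = 0x9AB40
s_4 = Round(s_3, k_3) = 0x08D43
s_5 = Round(s_4, k_4) = 0x9D076
s_6 = Round(s_5, k_5) = 0x33C50
s_7 = Round(s_6, k_6) = 0x5508F

0x5508F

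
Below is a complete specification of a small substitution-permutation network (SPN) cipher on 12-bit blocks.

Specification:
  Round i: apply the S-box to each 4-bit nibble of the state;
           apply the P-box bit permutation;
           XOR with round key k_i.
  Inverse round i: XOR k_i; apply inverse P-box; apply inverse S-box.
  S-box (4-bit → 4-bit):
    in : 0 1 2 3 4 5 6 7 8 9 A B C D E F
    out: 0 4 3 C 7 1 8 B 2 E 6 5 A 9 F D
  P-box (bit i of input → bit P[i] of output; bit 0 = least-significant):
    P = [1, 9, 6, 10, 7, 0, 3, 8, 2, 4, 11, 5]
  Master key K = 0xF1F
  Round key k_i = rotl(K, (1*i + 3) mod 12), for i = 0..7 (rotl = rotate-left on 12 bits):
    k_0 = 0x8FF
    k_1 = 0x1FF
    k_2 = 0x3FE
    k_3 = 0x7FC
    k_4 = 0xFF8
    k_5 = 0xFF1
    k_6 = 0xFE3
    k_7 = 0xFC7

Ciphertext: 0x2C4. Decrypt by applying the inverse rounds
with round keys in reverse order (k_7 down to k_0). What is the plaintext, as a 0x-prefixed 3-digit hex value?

s_0 = ciphertext = 0x2C4
s_1 = InvRound(s_0, k_7) = 0x1CD
s_2 = InvRound(s_1, k_6) = 0xF17
s_3 = InvRound(s_2, k_5) = 0xD5B
s_4 = InvRound(s_3, k_4) = 0x622
s_5 = InvRound(s_4, k_3) = 0x2FB
s_6 = InvRound(s_5, k_2) = 0x5C0
s_7 = InvRound(s_6, k_1) = 0x7AD
s_8 = InvRound(s_7, k_0) = 0xA6E

0xA6E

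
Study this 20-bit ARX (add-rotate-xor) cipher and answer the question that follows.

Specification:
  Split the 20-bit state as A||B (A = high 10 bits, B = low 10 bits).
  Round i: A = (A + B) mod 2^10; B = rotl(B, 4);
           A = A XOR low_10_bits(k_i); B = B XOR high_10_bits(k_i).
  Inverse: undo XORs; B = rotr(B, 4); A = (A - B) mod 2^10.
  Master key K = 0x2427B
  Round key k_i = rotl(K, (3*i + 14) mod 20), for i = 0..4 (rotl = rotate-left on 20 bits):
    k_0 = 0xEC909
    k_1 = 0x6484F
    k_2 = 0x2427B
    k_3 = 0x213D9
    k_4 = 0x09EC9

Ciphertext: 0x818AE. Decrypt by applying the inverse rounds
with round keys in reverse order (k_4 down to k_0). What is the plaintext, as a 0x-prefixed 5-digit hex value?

0x7061D

s_0 = ciphertext = 0x818AE
s_1 = InvRound(s_0, k_4) = 0xA1E48
s_2 = InvRound(s_1, k_3) = 0x8CB2C
s_3 = InvRound(s_2, k_2) = 0x43B3B
s_4 = InvRound(s_3, k_1) = 0xB5E6A
s_5 = InvRound(s_4, k_0) = 0x7061D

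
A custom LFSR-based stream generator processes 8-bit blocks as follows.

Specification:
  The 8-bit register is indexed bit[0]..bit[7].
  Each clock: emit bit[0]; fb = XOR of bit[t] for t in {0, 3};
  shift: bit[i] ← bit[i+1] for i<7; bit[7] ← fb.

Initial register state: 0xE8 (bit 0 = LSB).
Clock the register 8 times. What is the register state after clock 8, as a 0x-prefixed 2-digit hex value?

reg_0 = 0xE8
clock 1: out=0, reg = 0xF4
clock 2: out=0, reg = 0x7A
clock 3: out=0, reg = 0xBD
clock 4: out=1, reg = 0x5E
clock 5: out=0, reg = 0xAF
clock 6: out=1, reg = 0x57
clock 7: out=1, reg = 0xAB
clock 8: out=1, reg = 0x55

0x55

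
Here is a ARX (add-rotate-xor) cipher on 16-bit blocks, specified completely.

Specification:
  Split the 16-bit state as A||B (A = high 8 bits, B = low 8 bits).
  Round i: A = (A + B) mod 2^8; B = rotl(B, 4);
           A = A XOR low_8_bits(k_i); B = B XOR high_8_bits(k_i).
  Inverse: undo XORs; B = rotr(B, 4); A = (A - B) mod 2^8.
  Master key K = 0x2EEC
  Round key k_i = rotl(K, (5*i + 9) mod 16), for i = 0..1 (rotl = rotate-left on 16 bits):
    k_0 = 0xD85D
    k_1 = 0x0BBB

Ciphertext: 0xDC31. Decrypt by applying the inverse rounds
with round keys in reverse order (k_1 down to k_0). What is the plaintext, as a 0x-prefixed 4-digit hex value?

s_0 = ciphertext = 0xDC31
s_1 = InvRound(s_0, k_1) = 0xC4A3
s_2 = InvRound(s_1, k_0) = 0xE2B7

0xE2B7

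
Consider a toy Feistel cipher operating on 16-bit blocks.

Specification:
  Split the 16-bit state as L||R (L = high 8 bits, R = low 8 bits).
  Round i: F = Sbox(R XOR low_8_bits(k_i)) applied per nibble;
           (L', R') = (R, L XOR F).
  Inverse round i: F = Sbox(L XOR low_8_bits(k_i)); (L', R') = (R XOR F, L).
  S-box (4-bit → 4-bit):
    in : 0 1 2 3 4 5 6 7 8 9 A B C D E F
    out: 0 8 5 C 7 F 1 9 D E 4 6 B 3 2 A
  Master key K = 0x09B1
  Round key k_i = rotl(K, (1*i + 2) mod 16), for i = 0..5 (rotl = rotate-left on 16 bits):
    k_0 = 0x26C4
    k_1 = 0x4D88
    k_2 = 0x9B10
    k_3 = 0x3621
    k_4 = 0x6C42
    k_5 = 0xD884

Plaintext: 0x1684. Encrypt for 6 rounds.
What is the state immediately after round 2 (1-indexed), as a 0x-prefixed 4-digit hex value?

s_0 = plaintext = 0x1684
s_1 = Round(s_0, k_0) = 0x8466
s_2 = Round(s_1, k_1) = 0x66A6
s_3 = Round(s_2, k_2) = 0xA607
s_4 = Round(s_3, k_3) = 0x07F7
s_5 = Round(s_4, k_4) = 0xF768
s_6 = Round(s_5, k_5) = 0x68DC

0x66A6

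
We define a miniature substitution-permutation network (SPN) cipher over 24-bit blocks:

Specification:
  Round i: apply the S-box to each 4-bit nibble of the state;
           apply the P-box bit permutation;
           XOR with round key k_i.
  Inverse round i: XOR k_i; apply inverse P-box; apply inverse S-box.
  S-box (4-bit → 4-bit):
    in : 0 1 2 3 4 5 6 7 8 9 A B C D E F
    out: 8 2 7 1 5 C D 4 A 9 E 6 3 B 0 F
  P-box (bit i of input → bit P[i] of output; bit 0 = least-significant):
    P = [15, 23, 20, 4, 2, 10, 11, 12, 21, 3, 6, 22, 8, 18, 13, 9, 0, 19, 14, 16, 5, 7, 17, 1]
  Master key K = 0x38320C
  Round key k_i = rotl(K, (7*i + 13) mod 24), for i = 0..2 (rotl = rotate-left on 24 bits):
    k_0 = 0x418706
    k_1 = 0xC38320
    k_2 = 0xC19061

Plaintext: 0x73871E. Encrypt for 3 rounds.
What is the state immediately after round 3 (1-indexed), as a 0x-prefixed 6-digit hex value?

s_0 = plaintext = 0x73871E
s_1 = Round(s_0, k_0) = 0x478147
s_2 = Round(s_1, k_1) = 0xD5C90C
s_3 = Round(s_2, k_2) = 0x2441C3

0x2441C3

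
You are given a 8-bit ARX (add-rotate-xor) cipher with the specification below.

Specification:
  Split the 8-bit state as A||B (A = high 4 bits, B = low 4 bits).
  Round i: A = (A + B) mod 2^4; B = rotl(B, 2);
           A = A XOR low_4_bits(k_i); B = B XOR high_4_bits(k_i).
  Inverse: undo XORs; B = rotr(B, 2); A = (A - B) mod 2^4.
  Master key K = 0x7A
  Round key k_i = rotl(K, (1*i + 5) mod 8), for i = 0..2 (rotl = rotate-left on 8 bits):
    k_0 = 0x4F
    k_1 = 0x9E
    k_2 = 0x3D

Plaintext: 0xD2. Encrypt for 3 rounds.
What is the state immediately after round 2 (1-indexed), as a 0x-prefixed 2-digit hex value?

s_0 = plaintext = 0xD2
s_1 = Round(s_0, k_0) = 0x0C
s_2 = Round(s_1, k_1) = 0x2A
s_3 = Round(s_2, k_2) = 0x19

0x2A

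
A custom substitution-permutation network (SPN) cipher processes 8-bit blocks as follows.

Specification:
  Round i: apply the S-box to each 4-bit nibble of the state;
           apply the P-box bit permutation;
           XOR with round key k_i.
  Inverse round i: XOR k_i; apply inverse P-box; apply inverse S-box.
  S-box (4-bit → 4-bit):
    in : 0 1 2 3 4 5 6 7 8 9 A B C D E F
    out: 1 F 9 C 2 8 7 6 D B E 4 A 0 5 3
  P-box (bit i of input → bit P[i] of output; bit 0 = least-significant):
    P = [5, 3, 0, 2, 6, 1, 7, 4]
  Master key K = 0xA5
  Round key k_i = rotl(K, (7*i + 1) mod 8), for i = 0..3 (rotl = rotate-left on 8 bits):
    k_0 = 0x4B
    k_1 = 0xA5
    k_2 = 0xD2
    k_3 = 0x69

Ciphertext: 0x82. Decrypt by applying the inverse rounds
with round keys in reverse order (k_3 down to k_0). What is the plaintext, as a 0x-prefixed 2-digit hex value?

s_0 = ciphertext = 0x82
s_1 = InvRound(s_0, k_3) = 0x66
s_2 = InvRound(s_1, k_2) = 0x32
s_3 = InvRound(s_2, k_1) = 0xA3
s_4 = InvRound(s_3, k_0) = 0xEF

0xEF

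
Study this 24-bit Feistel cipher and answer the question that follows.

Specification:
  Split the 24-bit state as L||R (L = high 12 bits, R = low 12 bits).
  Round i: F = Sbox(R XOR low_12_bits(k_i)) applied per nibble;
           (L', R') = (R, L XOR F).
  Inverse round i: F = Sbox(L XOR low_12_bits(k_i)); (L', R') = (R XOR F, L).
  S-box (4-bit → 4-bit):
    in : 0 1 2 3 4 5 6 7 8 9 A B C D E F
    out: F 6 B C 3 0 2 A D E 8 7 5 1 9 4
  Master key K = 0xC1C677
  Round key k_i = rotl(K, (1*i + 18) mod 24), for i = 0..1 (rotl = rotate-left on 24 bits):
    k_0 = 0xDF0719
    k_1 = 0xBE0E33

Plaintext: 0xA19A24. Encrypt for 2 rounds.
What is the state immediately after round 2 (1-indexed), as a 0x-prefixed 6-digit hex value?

s_0 = plaintext = 0xA19A24
s_1 = Round(s_0, k_0) = 0xA24BD8
s_2 = Round(s_1, k_1) = 0xBD8AB3

0xBD8AB3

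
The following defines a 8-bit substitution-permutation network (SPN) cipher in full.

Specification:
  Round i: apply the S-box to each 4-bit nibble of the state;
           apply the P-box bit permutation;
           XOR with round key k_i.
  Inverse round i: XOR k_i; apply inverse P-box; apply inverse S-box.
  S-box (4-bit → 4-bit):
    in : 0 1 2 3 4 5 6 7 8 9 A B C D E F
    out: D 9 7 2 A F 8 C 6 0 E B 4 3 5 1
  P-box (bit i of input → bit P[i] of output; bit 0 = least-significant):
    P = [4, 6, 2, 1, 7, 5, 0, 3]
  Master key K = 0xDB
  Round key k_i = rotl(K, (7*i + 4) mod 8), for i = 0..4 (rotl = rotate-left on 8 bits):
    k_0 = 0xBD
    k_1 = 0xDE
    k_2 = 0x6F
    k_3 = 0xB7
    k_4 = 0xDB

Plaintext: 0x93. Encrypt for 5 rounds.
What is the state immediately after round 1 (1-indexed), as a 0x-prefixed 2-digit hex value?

0xFD

s_0 = plaintext = 0x93
s_1 = Round(s_0, k_0) = 0xFD
s_2 = Round(s_1, k_1) = 0x0E
s_3 = Round(s_2, k_2) = 0xF2
s_4 = Round(s_3, k_3) = 0x63
s_5 = Round(s_4, k_4) = 0x93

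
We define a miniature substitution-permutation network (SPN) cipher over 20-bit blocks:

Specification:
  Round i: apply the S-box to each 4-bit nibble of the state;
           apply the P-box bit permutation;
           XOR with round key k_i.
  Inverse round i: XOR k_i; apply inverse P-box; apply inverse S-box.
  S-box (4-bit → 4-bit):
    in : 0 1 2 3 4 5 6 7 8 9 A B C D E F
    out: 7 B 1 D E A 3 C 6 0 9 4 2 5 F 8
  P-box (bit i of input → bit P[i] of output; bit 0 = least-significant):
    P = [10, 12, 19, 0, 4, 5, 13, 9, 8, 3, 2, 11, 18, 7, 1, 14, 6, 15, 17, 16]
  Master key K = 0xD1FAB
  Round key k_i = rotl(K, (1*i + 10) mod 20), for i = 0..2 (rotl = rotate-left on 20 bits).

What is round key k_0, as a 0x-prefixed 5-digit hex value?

K = 0xD1FAB
k_0 = rotl(K, (1*0+10) mod 20) = rotl(K, 10) = 0xEAF47

0xEAF47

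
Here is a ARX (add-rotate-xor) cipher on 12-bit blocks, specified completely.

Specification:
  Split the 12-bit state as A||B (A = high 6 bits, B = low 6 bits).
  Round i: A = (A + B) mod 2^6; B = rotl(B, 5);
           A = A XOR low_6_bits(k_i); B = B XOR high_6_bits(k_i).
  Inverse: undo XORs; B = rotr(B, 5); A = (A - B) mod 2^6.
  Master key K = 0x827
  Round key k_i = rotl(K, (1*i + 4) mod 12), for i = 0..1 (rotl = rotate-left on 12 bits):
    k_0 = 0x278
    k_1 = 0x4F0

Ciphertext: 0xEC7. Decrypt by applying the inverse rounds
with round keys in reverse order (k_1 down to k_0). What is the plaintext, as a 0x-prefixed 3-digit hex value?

s_0 = ciphertext = 0xEC7
s_1 = InvRound(s_0, k_1) = 0x8E8
s_2 = InvRound(s_1, k_0) = 0x603

0x603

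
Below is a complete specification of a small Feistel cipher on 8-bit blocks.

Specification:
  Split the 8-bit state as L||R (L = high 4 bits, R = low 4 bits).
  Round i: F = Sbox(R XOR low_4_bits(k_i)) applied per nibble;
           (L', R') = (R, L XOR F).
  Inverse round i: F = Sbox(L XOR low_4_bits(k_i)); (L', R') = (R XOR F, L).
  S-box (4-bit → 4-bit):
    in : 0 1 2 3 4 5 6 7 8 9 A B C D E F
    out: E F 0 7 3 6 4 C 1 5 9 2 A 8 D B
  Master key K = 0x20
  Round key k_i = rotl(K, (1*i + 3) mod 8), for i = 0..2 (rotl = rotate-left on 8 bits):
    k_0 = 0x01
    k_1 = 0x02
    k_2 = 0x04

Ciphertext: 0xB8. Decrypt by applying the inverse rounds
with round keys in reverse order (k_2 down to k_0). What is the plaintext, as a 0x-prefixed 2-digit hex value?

0x54

s_0 = ciphertext = 0xB8
s_1 = InvRound(s_0, k_2) = 0x3B
s_2 = InvRound(s_1, k_1) = 0x43
s_3 = InvRound(s_2, k_0) = 0x54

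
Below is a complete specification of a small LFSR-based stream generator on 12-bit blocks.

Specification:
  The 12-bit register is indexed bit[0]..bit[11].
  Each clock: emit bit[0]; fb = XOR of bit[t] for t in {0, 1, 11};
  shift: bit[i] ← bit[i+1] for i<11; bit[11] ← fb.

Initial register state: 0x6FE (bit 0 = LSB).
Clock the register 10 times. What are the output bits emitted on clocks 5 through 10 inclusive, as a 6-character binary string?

111101

reg_0 = 0x6FE
clock 1: out=0, reg = 0xB7F
clock 2: out=1, reg = 0xDBF
clock 3: out=1, reg = 0xEDF
clock 4: out=1, reg = 0xF6F
clock 5: out=1, reg = 0xFB7
clock 6: out=1, reg = 0xFDB
clock 7: out=1, reg = 0xFED
clock 8: out=1, reg = 0x7F6
clock 9: out=0, reg = 0xBFB
clock 10: out=1, reg = 0xDFD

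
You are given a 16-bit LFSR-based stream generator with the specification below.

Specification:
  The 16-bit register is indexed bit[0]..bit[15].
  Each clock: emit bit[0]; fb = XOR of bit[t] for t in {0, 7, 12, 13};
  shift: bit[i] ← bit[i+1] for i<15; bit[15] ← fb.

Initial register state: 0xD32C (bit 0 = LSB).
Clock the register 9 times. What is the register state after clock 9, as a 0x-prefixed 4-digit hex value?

0xECE9

reg_0 = 0xD32C
clock 1: out=0, reg = 0xE996
clock 2: out=0, reg = 0x74CB
clock 3: out=1, reg = 0x3A65
clock 4: out=1, reg = 0x9D32
clock 5: out=0, reg = 0xCE99
clock 6: out=1, reg = 0x674C
clock 7: out=0, reg = 0xB3A6
clock 8: out=0, reg = 0xD9D3
clock 9: out=1, reg = 0xECE9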